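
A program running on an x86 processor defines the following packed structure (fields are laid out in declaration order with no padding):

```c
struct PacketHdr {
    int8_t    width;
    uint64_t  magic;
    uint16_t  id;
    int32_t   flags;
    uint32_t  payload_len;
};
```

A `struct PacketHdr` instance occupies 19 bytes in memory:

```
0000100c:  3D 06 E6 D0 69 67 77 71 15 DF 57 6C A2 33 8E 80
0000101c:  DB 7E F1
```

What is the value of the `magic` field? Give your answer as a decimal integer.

1545147433205425670

`magic` follows `width` (1 byte), so it starts at byte offset 1 and occupies 8 bytes.
Bytes at offsets 1..8: 06 E6 D0 69 67 77 71 15.
Little-endian stores the least-significant byte at the lowest address.
Reassemble most-significant byte first: 15 71 77 67 69 D0 E6 06 → 0x1571776769D0E606.
0x1571776769D0E606 = 1545147433205425670.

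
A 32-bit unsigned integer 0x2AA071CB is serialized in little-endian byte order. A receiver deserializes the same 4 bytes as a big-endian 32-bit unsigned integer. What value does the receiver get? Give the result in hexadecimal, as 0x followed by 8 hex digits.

Stored little-endian, the bytes at ascending addresses are CB 71 A0 2A.
Read back as big-endian, the last byte is least significant, giving 0xCB71A02A.

0xCB71A02A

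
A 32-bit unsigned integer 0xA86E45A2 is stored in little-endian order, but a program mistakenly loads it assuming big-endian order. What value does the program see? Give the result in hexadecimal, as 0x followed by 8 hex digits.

0xA2456EA8

Stored little-endian, the bytes at ascending addresses are A2 45 6E A8.
Read back as big-endian, the last byte is least significant, giving 0xA2456EA8.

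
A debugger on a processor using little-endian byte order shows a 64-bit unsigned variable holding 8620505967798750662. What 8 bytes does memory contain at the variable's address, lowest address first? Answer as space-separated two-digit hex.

8620505967798750662 in hexadecimal, padded to 64 bits, is 0x77A230811AC78DC6.
Split into bytes (most-significant first): 77 A2 30 81 1A C7 8D C6.
Little-endian: lowest address holds the least-significant byte.
So at ascending addresses the bytes are C6 8D C7 1A 81 30 A2 77.

C6 8D C7 1A 81 30 A2 77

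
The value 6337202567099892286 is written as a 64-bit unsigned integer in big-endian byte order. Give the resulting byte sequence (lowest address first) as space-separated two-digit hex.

6337202567099892286 in hexadecimal, padded to 64 bits, is 0x57F24428A9AEC23E.
Split into bytes (most-significant first): 57 F2 44 28 A9 AE C2 3E.
Big-endian: lowest address holds the most-significant byte.
So the memory order matches the most-significant-first order: 57 F2 44 28 A9 AE C2 3E.

57 F2 44 28 A9 AE C2 3E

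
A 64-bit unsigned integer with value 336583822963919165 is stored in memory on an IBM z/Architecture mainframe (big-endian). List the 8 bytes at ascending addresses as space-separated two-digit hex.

04 AB C9 34 24 E8 49 3D

336583822963919165 in hexadecimal, padded to 64 bits, is 0x04ABC93424E8493D.
Split into bytes (most-significant first): 04 AB C9 34 24 E8 49 3D.
Big-endian: lowest address holds the most-significant byte.
So the memory order matches the most-significant-first order: 04 AB C9 34 24 E8 49 3D.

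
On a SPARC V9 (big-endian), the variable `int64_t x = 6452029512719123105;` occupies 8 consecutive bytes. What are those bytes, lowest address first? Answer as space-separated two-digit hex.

59 8A 36 A8 51 F5 C2 A1

6452029512719123105 in hexadecimal, padded to 64 bits, is 0x598A36A851F5C2A1.
Split into bytes (most-significant first): 59 8A 36 A8 51 F5 C2 A1.
In big-endian order the high byte comes first in memory.
So the memory order matches the most-significant-first order: 59 8A 36 A8 51 F5 C2 A1.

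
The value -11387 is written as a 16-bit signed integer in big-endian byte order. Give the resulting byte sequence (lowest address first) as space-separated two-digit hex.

D3 85

Two's complement of -11387 in 16 bits: 11387 = 0x2C7B; invert → 0xD384; add 1 → 0xD385.
Split into bytes (most-significant first): D3 85.
Big-endian: lowest address holds the most-significant byte.
So the memory order matches the most-significant-first order: D3 85.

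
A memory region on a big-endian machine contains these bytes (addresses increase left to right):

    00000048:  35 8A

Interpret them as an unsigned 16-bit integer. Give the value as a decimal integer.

In big-endian order the high byte comes first in memory.
The bytes are already most-significant first: 0x358A.
0x358A = 13706.

13706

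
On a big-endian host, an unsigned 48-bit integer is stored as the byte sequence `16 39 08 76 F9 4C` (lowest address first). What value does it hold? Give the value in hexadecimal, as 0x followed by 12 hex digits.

Big-endian: lowest address holds the most-significant byte.
The bytes are already most-significant first: 0x16390876F94C.

0x16390876F94C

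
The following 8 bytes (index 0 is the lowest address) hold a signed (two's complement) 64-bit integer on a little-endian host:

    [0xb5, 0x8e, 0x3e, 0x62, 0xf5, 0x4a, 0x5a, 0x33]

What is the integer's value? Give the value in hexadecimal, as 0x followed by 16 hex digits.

0x335A4AF5623E8EB5

In little-endian order the low byte comes first in memory.
Reassemble most-significant byte first: 33 5A 4A F5 62 3E 8E B5 → 0x335A4AF5623E8EB5.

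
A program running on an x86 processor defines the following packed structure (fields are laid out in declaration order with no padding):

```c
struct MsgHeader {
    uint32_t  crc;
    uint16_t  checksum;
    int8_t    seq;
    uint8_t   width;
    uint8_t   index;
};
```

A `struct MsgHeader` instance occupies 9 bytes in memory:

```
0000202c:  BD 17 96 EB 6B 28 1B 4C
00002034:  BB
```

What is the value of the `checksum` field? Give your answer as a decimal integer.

`checksum` follows `crc` (4 bytes), so it starts at byte offset 4 and occupies 2 bytes.
Bytes at offsets 4..5: 6B 28.
In little-endian order the low byte comes first in memory.
Reassemble most-significant byte first: 28 6B → 0x286B.
0x286B = 10347.

10347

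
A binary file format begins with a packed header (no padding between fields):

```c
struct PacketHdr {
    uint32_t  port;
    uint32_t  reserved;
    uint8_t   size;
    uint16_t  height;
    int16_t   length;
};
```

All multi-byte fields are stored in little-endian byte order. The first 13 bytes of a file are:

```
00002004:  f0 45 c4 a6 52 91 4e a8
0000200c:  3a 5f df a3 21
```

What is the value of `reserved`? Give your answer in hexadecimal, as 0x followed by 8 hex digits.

0xA84E9152

`reserved` follows `port` (4 bytes), so it starts at byte offset 4 and occupies 4 bytes.
Bytes at offsets 4..7: 52 91 4E A8.
Little-endian stores the least-significant byte at the lowest address.
Reassemble most-significant byte first: A8 4E 91 52 → 0xA84E9152.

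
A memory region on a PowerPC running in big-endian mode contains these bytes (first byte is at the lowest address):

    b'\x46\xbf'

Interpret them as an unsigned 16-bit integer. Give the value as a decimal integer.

Big-endian: lowest address holds the most-significant byte.
The bytes are already most-significant first: 0x46BF.
0x46BF = 18111.

18111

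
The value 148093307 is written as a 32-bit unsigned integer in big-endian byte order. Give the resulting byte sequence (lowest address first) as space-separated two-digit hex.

08 D3 B9 7B

148093307 in hexadecimal, padded to 32 bits, is 0x08D3B97B.
Split into bytes (most-significant first): 08 D3 B9 7B.
Big-endian: lowest address holds the most-significant byte.
So the memory order matches the most-significant-first order: 08 D3 B9 7B.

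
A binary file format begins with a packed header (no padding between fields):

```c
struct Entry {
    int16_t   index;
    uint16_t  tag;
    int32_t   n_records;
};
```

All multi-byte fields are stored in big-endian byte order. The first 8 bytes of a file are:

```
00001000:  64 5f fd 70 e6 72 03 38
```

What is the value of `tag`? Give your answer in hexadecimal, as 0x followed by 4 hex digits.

`tag` follows `index` (2 bytes), so it starts at byte offset 2 and occupies 2 bytes.
Bytes at offsets 2..3: FD 70.
Big-endian stores the most-significant byte at the lowest address.
The bytes are already most-significant first: 0xFD70.

0xFD70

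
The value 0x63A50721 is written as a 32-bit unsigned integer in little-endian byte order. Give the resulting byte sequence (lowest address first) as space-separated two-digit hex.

21 07 A5 63

Split into bytes (most-significant first): 63 A5 07 21.
Little-endian: lowest address holds the least-significant byte.
So at ascending addresses the bytes are 21 07 A5 63.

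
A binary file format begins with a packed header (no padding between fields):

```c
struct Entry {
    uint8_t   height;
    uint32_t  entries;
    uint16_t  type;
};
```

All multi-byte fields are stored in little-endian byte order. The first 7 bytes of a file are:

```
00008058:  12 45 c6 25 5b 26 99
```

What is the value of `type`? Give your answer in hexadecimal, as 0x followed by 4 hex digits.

0x9926

`type` follows `height` (1 B), `entries` (4 B), so it starts at offset 1 + 4 = 5 and occupies 2 bytes.
Bytes at offsets 5..6: 26 99.
Little-endian: lowest address holds the least-significant byte.
Reassemble most-significant byte first: 99 26 → 0x9926.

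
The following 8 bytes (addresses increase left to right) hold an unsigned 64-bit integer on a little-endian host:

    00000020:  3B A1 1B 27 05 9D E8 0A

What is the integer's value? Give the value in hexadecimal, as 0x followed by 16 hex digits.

0x0AE89D05271BA13B

Little-endian: lowest address holds the least-significant byte.
Reassemble most-significant byte first: 0A E8 9D 05 27 1B A1 3B → 0x0AE89D05271BA13B.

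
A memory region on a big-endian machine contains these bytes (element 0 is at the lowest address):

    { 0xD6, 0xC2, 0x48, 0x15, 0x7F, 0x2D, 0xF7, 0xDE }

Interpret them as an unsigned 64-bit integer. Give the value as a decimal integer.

15475010526763677662

In big-endian order the high byte comes first in memory.
The bytes are already most-significant first: 0xD6C248157F2DF7DE.
0xD6C248157F2DF7DE = 15475010526763677662.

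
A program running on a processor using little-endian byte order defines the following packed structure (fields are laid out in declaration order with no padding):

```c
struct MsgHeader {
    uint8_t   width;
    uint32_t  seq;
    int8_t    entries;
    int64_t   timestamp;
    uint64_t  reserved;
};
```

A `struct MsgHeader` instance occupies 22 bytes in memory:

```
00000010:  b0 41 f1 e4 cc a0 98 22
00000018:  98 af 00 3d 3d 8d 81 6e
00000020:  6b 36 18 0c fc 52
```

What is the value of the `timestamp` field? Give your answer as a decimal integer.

`timestamp` follows `width` (1 B), `seq` (4 B), `entries` (1 B), so it starts at offset 1 + 4 + 1 = 6 and occupies 8 bytes.
Bytes at offsets 6..13: 98 22 98 AF 00 3D 3D 8D.
Little-endian stores the least-significant byte at the lowest address.
Reassemble most-significant byte first: 8D 3D 3D 00 AF 98 22 98 → 0x8D3D3D00AF982298.
Top bit is set, so as a signed 64-bit value this is 0x8D3D3D00AF982298 − 2^64 = -8269386267627085160.

-8269386267627085160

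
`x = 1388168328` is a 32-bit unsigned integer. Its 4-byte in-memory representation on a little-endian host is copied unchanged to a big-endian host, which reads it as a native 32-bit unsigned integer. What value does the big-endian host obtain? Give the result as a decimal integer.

2294594898

1388168328 in 32-bit hexadecimal is 0x52BDC488.
Stored little-endian, the bytes at ascending addresses are 88 C4 BD 52.
Read back as big-endian, the last byte is least significant, giving 0x88C4BD52.
0x88C4BD52 = 2294594898.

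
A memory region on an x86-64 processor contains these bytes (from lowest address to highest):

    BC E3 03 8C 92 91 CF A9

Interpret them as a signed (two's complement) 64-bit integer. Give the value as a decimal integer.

Little-endian: lowest address holds the least-significant byte.
Reassemble most-significant byte first: A9 CF 91 92 8C 03 E3 BC → 0xA9CF91928C03E3BC.
Top bit is set, so as a signed 64-bit value this is 0xA9CF91928C03E3BC − 2^64 = -6210585302520306756.

-6210585302520306756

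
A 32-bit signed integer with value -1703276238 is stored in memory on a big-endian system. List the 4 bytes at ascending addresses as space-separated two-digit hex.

9A 7A 11 32

Two's complement of -1703276238 in 32 bits: 1703276238 = 0x6585EECE; invert → 0x9A7A1131; add 1 → 0x9A7A1132.
Split into bytes (most-significant first): 9A 7A 11 32.
Big-endian stores the most-significant byte at the lowest address.
So the memory order matches the most-significant-first order: 9A 7A 11 32.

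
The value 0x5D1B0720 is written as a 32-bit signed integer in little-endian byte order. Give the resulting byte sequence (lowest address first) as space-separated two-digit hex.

Split into bytes (most-significant first): 5D 1B 07 20.
Little-endian: lowest address holds the least-significant byte.
So at ascending addresses the bytes are 20 07 1B 5D.

20 07 1B 5D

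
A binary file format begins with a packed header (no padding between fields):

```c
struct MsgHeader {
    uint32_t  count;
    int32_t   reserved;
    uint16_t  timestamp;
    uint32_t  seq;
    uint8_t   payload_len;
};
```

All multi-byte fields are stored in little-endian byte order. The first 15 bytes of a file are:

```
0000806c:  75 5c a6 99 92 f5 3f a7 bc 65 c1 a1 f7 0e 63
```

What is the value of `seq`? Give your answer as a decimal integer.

`seq` follows `count` (4 B), `reserved` (4 B), `timestamp` (2 B), so it starts at offset 4 + 4 + 2 = 10 and occupies 4 bytes.
Bytes at offsets 10..13: C1 A1 F7 0E.
Little-endian: lowest address holds the least-significant byte.
Reassemble most-significant byte first: 0E F7 A1 C1 → 0x0EF7A1C1.
0x0EF7A1C1 = 251109825.

251109825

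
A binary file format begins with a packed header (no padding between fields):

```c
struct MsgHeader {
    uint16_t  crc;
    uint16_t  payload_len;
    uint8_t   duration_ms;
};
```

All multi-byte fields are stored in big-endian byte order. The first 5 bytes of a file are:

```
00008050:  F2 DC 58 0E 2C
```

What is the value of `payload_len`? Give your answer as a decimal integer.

22542

`payload_len` follows `crc` (2 bytes), so it starts at byte offset 2 and occupies 2 bytes.
Bytes at offsets 2..3: 58 0E.
Big-endian stores the most-significant byte at the lowest address.
The bytes are already most-significant first: 0x580E.
0x580E = 22542.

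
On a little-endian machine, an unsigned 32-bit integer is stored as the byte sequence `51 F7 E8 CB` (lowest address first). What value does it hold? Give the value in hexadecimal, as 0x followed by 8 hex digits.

0xCBE8F751

In little-endian order the low byte comes first in memory.
Reassemble most-significant byte first: CB E8 F7 51 → 0xCBE8F751.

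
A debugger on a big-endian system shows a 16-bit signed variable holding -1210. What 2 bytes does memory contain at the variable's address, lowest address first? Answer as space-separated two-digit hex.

FB 46

Two's complement of -1210 in 16 bits: 1210 = 0x04BA; invert → 0xFB45; add 1 → 0xFB46.
Split into bytes (most-significant first): FB 46.
Big-endian: lowest address holds the most-significant byte.
So the memory order matches the most-significant-first order: FB 46.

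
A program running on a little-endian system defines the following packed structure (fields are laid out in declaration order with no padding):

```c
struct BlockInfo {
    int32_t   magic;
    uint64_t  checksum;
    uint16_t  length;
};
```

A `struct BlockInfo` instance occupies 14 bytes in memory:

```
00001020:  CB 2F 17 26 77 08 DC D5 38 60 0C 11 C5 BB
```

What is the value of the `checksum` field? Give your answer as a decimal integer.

1228462595587704951

`checksum` follows `magic` (4 bytes), so it starts at byte offset 4 and occupies 8 bytes.
Bytes at offsets 4..11: 77 08 DC D5 38 60 0C 11.
Little-endian: lowest address holds the least-significant byte.
Reassemble most-significant byte first: 11 0C 60 38 D5 DC 08 77 → 0x110C6038D5DC0877.
0x110C6038D5DC0877 = 1228462595587704951.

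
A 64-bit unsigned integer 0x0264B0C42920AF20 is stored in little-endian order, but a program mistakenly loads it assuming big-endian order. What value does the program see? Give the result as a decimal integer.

2355136493903700994

Stored little-endian, the bytes at ascending addresses are 20 AF 20 29 C4 B0 64 02.
Read back as big-endian, the last byte is least significant, giving 0x20AF2029C4B06402.
0x20AF2029C4B06402 = 2355136493903700994.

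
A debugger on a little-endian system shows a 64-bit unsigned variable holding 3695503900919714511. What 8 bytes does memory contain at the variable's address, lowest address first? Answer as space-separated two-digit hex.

3695503900919714511 in hexadecimal, padded to 64 bits, is 0x33491137E063D2CF.
Split into bytes (most-significant first): 33 49 11 37 E0 63 D2 CF.
Little-endian: lowest address holds the least-significant byte.
So at ascending addresses the bytes are CF D2 63 E0 37 11 49 33.

CF D2 63 E0 37 11 49 33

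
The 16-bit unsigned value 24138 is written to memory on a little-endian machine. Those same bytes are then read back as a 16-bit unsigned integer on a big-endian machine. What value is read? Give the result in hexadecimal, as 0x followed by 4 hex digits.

24138 in 16-bit hexadecimal is 0x5E4A.
Stored little-endian, the bytes at ascending addresses are 4A 5E.
Read back as big-endian, the last byte is least significant, giving 0x4A5E.

0x4A5E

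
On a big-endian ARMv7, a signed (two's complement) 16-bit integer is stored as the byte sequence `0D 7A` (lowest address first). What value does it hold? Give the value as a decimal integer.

Big-endian: lowest address holds the most-significant byte.
The bytes are already most-significant first: 0x0D7A.
0x0D7A = 3450.

3450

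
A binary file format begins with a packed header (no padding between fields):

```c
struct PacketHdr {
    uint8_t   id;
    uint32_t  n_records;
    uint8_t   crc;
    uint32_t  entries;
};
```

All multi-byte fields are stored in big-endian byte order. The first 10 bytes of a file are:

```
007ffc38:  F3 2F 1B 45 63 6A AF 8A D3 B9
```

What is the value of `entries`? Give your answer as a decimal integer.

`entries` follows `id` (1 B), `n_records` (4 B), `crc` (1 B), so it starts at offset 1 + 4 + 1 = 6 and occupies 4 bytes.
Bytes at offsets 6..9: AF 8A D3 B9.
Big-endian: lowest address holds the most-significant byte.
The bytes are already most-significant first: 0xAF8AD3B9.
0xAF8AD3B9 = 2945110969.

2945110969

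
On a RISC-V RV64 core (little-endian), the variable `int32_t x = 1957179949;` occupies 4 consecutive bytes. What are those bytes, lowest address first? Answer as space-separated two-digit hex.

2D 32 A8 74

1957179949 in hexadecimal, padded to 32 bits, is 0x74A8322D.
Split into bytes (most-significant first): 74 A8 32 2D.
In little-endian order the low byte comes first in memory.
So at ascending addresses the bytes are 2D 32 A8 74.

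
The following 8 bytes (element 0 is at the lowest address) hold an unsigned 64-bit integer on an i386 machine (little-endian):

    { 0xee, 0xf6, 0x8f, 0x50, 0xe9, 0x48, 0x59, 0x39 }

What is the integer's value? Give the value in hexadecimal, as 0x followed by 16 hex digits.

Little-endian: lowest address holds the least-significant byte.
Reassemble most-significant byte first: 39 59 48 E9 50 8F F6 EE → 0x395948E9508FF6EE.

0x395948E9508FF6EE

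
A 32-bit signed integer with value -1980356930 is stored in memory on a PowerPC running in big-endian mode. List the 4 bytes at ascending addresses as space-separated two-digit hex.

Two's complement of -1980356930 in 32 bits: 1980356930 = 0x7609D942; invert → 0x89F626BD; add 1 → 0x89F626BE.
Split into bytes (most-significant first): 89 F6 26 BE.
Big-endian stores the most-significant byte at the lowest address.
So the memory order matches the most-significant-first order: 89 F6 26 BE.

89 F6 26 BE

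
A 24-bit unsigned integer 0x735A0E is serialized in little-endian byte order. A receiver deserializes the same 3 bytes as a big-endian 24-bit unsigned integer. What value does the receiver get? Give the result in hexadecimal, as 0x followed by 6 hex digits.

Stored little-endian, the bytes at ascending addresses are 0E 5A 73.
Read back as big-endian, the last byte is least significant, giving 0x0E5A73.

0x0E5A73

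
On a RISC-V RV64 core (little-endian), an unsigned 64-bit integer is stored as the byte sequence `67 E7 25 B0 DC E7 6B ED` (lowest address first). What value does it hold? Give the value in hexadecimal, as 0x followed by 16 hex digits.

Little-endian stores the least-significant byte at the lowest address.
Reassemble most-significant byte first: ED 6B E7 DC B0 25 E7 67 → 0xED6BE7DCB025E767.

0xED6BE7DCB025E767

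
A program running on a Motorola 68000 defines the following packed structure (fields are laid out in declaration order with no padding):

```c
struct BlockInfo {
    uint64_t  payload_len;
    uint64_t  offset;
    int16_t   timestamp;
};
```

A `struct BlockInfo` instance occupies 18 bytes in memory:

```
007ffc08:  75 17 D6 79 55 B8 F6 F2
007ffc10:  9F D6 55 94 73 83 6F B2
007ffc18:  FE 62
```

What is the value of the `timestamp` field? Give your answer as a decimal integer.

`timestamp` follows `payload_len` (8 B), `offset` (8 B), so it starts at offset 8 + 8 = 16 and occupies 2 bytes.
Bytes at offsets 16..17: FE 62.
Big-endian stores the most-significant byte at the lowest address.
The bytes are already most-significant first: 0xFE62.
Top bit is set, so as a signed 16-bit value this is 0xFE62 − 2^16 = -414.

-414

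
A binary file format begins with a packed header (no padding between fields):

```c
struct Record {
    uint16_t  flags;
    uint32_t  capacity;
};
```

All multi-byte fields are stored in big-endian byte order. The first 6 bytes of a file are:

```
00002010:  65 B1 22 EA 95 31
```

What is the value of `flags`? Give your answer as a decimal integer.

`flags` is the first field, at byte offset 0, occupying 2 bytes.
Bytes at offsets 0..1: 65 B1.
Big-endian stores the most-significant byte at the lowest address.
The bytes are already most-significant first: 0x65B1.
0x65B1 = 26033.

26033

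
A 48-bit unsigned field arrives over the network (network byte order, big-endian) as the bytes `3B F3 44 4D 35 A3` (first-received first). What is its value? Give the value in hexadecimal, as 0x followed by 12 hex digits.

In big-endian order the high byte comes first in memory.
The bytes are already most-significant first: 0x3BF3444D35A3.

0x3BF3444D35A3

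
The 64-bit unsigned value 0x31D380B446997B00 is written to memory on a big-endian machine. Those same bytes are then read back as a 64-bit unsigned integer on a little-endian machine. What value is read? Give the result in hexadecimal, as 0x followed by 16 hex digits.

Stored big-endian, the bytes at ascending addresses are 31 D3 80 B4 46 99 7B 00.
Read back as little-endian, the first byte is least significant, giving 0x007B9946B480D331.

0x007B9946B480D331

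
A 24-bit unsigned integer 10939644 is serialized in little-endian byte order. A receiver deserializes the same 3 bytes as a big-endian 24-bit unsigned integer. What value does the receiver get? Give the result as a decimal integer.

16575654

10939644 in 24-bit hexadecimal is 0xA6ECFC.
Stored little-endian, the bytes at ascending addresses are FC EC A6.
Read back as big-endian, the last byte is least significant, giving 0xFCECA6.
0xFCECA6 = 16575654.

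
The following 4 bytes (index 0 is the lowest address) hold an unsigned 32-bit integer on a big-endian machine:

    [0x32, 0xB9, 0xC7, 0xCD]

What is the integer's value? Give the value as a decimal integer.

In big-endian order the high byte comes first in memory.
The bytes are already most-significant first: 0x32B9C7CD.
0x32B9C7CD = 851036109.

851036109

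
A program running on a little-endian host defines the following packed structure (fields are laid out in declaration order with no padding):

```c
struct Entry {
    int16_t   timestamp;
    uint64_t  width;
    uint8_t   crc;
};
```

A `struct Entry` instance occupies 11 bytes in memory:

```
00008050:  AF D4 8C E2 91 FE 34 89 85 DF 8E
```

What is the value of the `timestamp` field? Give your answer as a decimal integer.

`timestamp` is the first field, at byte offset 0, occupying 2 bytes.
Bytes at offsets 0..1: AF D4.
In little-endian order the low byte comes first in memory.
Reassemble most-significant byte first: D4 AF → 0xD4AF.
Top bit is set, so as a signed 16-bit value this is 0xD4AF − 2^16 = -11089.

-11089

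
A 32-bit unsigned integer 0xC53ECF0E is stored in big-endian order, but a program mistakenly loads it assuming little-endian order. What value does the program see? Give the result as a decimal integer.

248463045

Stored big-endian, the bytes at ascending addresses are C5 3E CF 0E.
Read back as little-endian, the first byte is least significant, giving 0x0ECF3EC5.
0x0ECF3EC5 = 248463045.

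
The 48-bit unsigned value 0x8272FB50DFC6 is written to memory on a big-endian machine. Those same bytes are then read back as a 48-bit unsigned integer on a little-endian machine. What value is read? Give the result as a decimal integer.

218662438662786

Stored big-endian, the bytes at ascending addresses are 82 72 FB 50 DF C6.
Read back as little-endian, the first byte is least significant, giving 0xC6DF50FB7282.
0xC6DF50FB7282 = 218662438662786.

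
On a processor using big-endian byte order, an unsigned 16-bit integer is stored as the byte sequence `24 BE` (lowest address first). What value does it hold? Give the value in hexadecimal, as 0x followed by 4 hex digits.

Big-endian: lowest address holds the most-significant byte.
The bytes are already most-significant first: 0x24BE.

0x24BE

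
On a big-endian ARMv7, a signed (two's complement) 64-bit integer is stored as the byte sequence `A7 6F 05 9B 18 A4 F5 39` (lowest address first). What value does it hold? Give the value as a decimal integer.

Big-endian stores the most-significant byte at the lowest address.
The bytes are already most-significant first: 0xA76F059B18A4F539.
Top bit is set, so as a signed 64-bit value this is 0xA76F059B18A4F539 − 2^64 = -6381875983269169863.

-6381875983269169863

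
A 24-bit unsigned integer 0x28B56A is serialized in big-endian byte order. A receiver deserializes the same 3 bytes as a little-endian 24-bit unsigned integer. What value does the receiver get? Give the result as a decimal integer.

6993192

Stored big-endian, the bytes at ascending addresses are 28 B5 6A.
Read back as little-endian, the first byte is least significant, giving 0x6AB528.
0x6AB528 = 6993192.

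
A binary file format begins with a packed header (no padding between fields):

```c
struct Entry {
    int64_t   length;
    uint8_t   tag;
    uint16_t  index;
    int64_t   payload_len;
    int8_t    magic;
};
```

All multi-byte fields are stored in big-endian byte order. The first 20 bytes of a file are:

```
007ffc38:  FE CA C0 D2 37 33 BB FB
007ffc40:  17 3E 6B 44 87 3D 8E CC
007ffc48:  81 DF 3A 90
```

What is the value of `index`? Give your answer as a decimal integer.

`index` follows `length` (8 B), `tag` (1 B), so it starts at offset 8 + 1 = 9 and occupies 2 bytes.
Bytes at offsets 9..10: 3E 6B.
Big-endian: lowest address holds the most-significant byte.
The bytes are already most-significant first: 0x3E6B.
0x3E6B = 15979.

15979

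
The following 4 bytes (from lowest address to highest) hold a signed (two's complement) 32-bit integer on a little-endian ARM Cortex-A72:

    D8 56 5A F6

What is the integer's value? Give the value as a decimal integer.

Little-endian stores the least-significant byte at the lowest address.
Reassemble most-significant byte first: F6 5A 56 D8 → 0xF65A56D8.
Top bit is set, so as a signed 32-bit value this is 0xF65A56D8 − 2^32 = -161851688.

-161851688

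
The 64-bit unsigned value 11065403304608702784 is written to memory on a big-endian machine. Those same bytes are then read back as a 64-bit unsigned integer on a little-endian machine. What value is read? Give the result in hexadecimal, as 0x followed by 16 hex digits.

0x40A1A2B3AD359099

11065403304608702784 in 64-bit hexadecimal is 0x999035ADB3A2A140.
Stored big-endian, the bytes at ascending addresses are 99 90 35 AD B3 A2 A1 40.
Read back as little-endian, the first byte is least significant, giving 0x40A1A2B3AD359099.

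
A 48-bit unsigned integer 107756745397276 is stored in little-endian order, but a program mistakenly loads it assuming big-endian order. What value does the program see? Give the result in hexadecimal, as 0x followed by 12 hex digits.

0x1C1488120162

107756745397276 in 48-bit hexadecimal is 0x62011288141C.
Stored little-endian, the bytes at ascending addresses are 1C 14 88 12 01 62.
Read back as big-endian, the last byte is least significant, giving 0x1C1488120162.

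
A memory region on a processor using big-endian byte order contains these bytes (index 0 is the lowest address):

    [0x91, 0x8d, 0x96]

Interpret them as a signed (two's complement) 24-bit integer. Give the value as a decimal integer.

-7238250

Big-endian: lowest address holds the most-significant byte.
The bytes are already most-significant first: 0x918D96.
Top bit is set, so as a signed 24-bit value this is 0x918D96 − 2^24 = -7238250.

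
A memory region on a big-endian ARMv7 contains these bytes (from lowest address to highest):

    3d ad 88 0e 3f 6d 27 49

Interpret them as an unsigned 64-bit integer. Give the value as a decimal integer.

Big-endian: lowest address holds the most-significant byte.
The bytes are already most-significant first: 0x3DAD880E3F6D2749.
0x3DAD880E3F6D2749 = 4444358002059585353.

4444358002059585353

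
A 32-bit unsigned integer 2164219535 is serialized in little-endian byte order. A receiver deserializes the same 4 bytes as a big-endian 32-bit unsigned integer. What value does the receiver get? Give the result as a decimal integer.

2405367680

2164219535 in 32-bit hexadecimal is 0x80FF5E8F.
Stored little-endian, the bytes at ascending addresses are 8F 5E FF 80.
Read back as big-endian, the last byte is least significant, giving 0x8F5EFF80.
0x8F5EFF80 = 2405367680.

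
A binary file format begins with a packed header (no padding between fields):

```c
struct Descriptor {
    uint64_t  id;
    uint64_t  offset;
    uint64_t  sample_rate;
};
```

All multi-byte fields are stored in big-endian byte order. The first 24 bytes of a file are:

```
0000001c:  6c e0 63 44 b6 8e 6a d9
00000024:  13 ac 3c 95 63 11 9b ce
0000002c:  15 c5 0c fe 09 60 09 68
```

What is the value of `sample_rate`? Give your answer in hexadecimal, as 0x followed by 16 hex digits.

`sample_rate` follows `id` (8 B), `offset` (8 B), so it starts at offset 8 + 8 = 16 and occupies 8 bytes.
Bytes at offsets 16..23: 15 C5 0C FE 09 60 09 68.
In big-endian order the high byte comes first in memory.
The bytes are already most-significant first: 0x15C50CFE09600968.

0x15C50CFE09600968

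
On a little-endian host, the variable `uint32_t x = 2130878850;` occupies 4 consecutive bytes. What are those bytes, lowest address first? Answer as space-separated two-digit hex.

2130878850 in hexadecimal, padded to 32 bits, is 0x7F02A182.
Split into bytes (most-significant first): 7F 02 A1 82.
In little-endian order the low byte comes first in memory.
So at ascending addresses the bytes are 82 A1 02 7F.

82 A1 02 7F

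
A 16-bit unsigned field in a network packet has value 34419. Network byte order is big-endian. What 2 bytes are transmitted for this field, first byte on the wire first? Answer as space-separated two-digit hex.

86 73

34419 in hexadecimal, padded to 16 bits, is 0x8673.
Split into bytes (most-significant first): 86 73.
Big-endian stores the most-significant byte at the lowest address.
So the memory order matches the most-significant-first order: 86 73.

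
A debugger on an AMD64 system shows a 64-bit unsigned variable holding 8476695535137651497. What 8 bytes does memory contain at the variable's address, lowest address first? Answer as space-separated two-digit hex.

29 FB 04 81 AD 45 A3 75

8476695535137651497 in hexadecimal, padded to 64 bits, is 0x75A345AD8104FB29.
Split into bytes (most-significant first): 75 A3 45 AD 81 04 FB 29.
Little-endian: lowest address holds the least-significant byte.
So at ascending addresses the bytes are 29 FB 04 81 AD 45 A3 75.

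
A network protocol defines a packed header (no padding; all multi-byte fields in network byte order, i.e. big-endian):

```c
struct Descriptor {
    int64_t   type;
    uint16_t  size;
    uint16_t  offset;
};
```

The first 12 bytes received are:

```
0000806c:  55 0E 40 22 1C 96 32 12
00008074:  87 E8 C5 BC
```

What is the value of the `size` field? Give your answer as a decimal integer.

`size` follows `type` (8 bytes), so it starts at byte offset 8 and occupies 2 bytes.
Bytes at offsets 8..9: 87 E8.
Big-endian stores the most-significant byte at the lowest address.
The bytes are already most-significant first: 0x87E8.
0x87E8 = 34792.

34792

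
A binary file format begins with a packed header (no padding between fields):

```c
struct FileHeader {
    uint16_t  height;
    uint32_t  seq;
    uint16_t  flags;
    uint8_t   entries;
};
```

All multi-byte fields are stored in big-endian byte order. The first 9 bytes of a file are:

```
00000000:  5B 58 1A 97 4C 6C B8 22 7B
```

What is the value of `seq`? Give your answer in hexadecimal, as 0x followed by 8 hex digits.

`seq` follows `height` (2 bytes), so it starts at byte offset 2 and occupies 4 bytes.
Bytes at offsets 2..5: 1A 97 4C 6C.
Big-endian stores the most-significant byte at the lowest address.
The bytes are already most-significant first: 0x1A974C6C.

0x1A974C6C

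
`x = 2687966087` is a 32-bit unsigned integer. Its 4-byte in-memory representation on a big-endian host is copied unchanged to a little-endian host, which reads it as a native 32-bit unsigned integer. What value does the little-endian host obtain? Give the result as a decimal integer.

2266707872

2687966087 in 32-bit hexadecimal is 0xA0371B87.
Stored big-endian, the bytes at ascending addresses are A0 37 1B 87.
Read back as little-endian, the first byte is least significant, giving 0x871B37A0.
0x871B37A0 = 2266707872.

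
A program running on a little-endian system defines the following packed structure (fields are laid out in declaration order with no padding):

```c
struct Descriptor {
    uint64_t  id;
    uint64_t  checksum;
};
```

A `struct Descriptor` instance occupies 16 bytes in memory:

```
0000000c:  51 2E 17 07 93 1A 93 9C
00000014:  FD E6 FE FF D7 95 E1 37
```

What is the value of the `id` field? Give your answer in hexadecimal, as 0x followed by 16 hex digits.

`id` is the first field, at byte offset 0, occupying 8 bytes.
Bytes at offsets 0..7: 51 2E 17 07 93 1A 93 9C.
Little-endian stores the least-significant byte at the lowest address.
Reassemble most-significant byte first: 9C 93 1A 93 07 17 2E 51 → 0x9C931A9307172E51.

0x9C931A9307172E51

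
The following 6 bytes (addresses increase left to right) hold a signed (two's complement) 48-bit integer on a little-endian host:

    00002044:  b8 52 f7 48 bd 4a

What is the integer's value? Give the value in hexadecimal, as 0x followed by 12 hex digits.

In little-endian order the low byte comes first in memory.
Reassemble most-significant byte first: 4A BD 48 F7 52 B8 → 0x4ABD48F752B8.

0x4ABD48F752B8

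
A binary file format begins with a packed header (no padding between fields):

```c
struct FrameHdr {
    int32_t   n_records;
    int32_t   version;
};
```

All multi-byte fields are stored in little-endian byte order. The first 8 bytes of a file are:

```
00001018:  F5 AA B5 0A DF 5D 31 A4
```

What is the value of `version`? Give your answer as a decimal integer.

`version` follows `n_records` (4 bytes), so it starts at byte offset 4 and occupies 4 bytes.
Bytes at offsets 4..7: DF 5D 31 A4.
Little-endian stores the least-significant byte at the lowest address.
Reassemble most-significant byte first: A4 31 5D DF → 0xA4315DDF.
Top bit is set, so as a signed 32-bit value this is 0xA4315DDF − 2^32 = -1540268577.

-1540268577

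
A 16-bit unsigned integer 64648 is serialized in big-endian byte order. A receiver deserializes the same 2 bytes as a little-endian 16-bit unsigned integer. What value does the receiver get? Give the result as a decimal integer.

35068

64648 in 16-bit hexadecimal is 0xFC88.
Stored big-endian, the bytes at ascending addresses are FC 88.
Read back as little-endian, the first byte is least significant, giving 0x88FC.
0x88FC = 35068.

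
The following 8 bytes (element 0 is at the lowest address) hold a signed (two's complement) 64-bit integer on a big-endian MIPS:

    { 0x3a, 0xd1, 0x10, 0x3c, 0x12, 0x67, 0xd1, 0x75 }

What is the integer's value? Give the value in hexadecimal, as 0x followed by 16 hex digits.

0x3AD1103C1267D175

Big-endian: lowest address holds the most-significant byte.
The bytes are already most-significant first: 0x3AD1103C1267D175.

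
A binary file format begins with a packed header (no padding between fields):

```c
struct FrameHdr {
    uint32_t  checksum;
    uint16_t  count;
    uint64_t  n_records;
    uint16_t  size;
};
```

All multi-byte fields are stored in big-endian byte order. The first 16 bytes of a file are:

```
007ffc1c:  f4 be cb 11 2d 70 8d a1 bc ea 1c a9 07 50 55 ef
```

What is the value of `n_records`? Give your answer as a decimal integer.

`n_records` follows `checksum` (4 B), `count` (2 B), so it starts at offset 4 + 2 = 6 and occupies 8 bytes.
Bytes at offsets 6..13: 8D A1 BC EA 1C A9 07 50.
Big-endian: lowest address holds the most-significant byte.
The bytes are already most-significant first: 0x8DA1BCEA1CA90750.
0x8DA1BCEA1CA90750 = 10205645944287463248.

10205645944287463248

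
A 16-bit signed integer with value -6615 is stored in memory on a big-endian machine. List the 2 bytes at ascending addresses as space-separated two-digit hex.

Two's complement of -6615 in 16 bits: 6615 = 0x19D7; invert → 0xE628; add 1 → 0xE629.
Split into bytes (most-significant first): E6 29.
In big-endian order the high byte comes first in memory.
So the memory order matches the most-significant-first order: E6 29.

E6 29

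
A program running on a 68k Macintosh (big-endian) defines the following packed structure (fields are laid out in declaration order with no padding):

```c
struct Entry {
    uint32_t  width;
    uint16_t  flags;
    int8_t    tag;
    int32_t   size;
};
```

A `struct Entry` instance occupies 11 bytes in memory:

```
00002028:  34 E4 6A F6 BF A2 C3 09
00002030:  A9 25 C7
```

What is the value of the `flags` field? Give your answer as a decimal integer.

`flags` follows `width` (4 bytes), so it starts at byte offset 4 and occupies 2 bytes.
Bytes at offsets 4..5: BF A2.
In big-endian order the high byte comes first in memory.
The bytes are already most-significant first: 0xBFA2.
0xBFA2 = 49058.

49058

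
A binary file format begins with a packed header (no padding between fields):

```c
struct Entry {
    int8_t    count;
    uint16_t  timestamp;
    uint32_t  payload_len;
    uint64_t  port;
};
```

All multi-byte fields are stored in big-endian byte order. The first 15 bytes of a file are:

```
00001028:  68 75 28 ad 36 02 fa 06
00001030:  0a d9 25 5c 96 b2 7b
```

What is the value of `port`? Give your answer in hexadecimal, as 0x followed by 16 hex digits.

`port` follows `count` (1 B), `timestamp` (2 B), `payload_len` (4 B), so it starts at offset 1 + 2 + 4 = 7 and occupies 8 bytes.
Bytes at offsets 7..14: 06 0A D9 25 5C 96 B2 7B.
Big-endian: lowest address holds the most-significant byte.
The bytes are already most-significant first: 0x060AD9255C96B27B.

0x060AD9255C96B27B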